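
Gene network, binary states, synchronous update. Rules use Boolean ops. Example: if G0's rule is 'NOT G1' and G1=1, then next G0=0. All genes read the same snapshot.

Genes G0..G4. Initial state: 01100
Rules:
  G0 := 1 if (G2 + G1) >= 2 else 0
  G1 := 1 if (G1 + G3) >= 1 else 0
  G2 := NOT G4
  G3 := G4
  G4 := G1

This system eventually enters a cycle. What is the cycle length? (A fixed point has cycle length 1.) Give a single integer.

Answer: 1

Derivation:
Step 0: 01100
Step 1: G0=(1+1>=2)=1 G1=(1+0>=1)=1 G2=NOT G4=NOT 0=1 G3=G4=0 G4=G1=1 -> 11101
Step 2: G0=(1+1>=2)=1 G1=(1+0>=1)=1 G2=NOT G4=NOT 1=0 G3=G4=1 G4=G1=1 -> 11011
Step 3: G0=(0+1>=2)=0 G1=(1+1>=1)=1 G2=NOT G4=NOT 1=0 G3=G4=1 G4=G1=1 -> 01011
Step 4: G0=(0+1>=2)=0 G1=(1+1>=1)=1 G2=NOT G4=NOT 1=0 G3=G4=1 G4=G1=1 -> 01011
State from step 4 equals state from step 3 -> cycle length 1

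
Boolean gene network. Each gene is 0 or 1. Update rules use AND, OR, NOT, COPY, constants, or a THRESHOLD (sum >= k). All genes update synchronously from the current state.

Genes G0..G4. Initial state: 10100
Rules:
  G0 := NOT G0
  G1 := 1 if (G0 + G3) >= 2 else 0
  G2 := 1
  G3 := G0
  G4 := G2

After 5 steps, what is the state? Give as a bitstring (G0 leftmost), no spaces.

Step 1: G0=NOT G0=NOT 1=0 G1=(1+0>=2)=0 G2=1(const) G3=G0=1 G4=G2=1 -> 00111
Step 2: G0=NOT G0=NOT 0=1 G1=(0+1>=2)=0 G2=1(const) G3=G0=0 G4=G2=1 -> 10101
Step 3: G0=NOT G0=NOT 1=0 G1=(1+0>=2)=0 G2=1(const) G3=G0=1 G4=G2=1 -> 00111
Step 4: G0=NOT G0=NOT 0=1 G1=(0+1>=2)=0 G2=1(const) G3=G0=0 G4=G2=1 -> 10101
Step 5: G0=NOT G0=NOT 1=0 G1=(1+0>=2)=0 G2=1(const) G3=G0=1 G4=G2=1 -> 00111

00111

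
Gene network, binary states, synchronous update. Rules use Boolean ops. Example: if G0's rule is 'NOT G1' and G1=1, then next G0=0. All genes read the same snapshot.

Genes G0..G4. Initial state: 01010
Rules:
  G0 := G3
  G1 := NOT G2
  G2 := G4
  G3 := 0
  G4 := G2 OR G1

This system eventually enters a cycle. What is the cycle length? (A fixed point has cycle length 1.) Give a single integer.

Answer: 1

Derivation:
Step 0: 01010
Step 1: G0=G3=1 G1=NOT G2=NOT 0=1 G2=G4=0 G3=0(const) G4=G2|G1=0|1=1 -> 11001
Step 2: G0=G3=0 G1=NOT G2=NOT 0=1 G2=G4=1 G3=0(const) G4=G2|G1=0|1=1 -> 01101
Step 3: G0=G3=0 G1=NOT G2=NOT 1=0 G2=G4=1 G3=0(const) G4=G2|G1=1|1=1 -> 00101
Step 4: G0=G3=0 G1=NOT G2=NOT 1=0 G2=G4=1 G3=0(const) G4=G2|G1=1|0=1 -> 00101
State from step 4 equals state from step 3 -> cycle length 1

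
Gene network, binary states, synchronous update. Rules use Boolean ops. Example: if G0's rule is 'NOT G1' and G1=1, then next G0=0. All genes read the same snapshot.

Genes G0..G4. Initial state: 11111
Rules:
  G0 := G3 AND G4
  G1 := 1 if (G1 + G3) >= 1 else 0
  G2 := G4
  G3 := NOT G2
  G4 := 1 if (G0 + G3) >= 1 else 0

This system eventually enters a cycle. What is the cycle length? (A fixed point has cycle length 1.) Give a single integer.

Answer: 7

Derivation:
Step 0: 11111
Step 1: G0=G3&G4=1&1=1 G1=(1+1>=1)=1 G2=G4=1 G3=NOT G2=NOT 1=0 G4=(1+1>=1)=1 -> 11101
Step 2: G0=G3&G4=0&1=0 G1=(1+0>=1)=1 G2=G4=1 G3=NOT G2=NOT 1=0 G4=(1+0>=1)=1 -> 01101
Step 3: G0=G3&G4=0&1=0 G1=(1+0>=1)=1 G2=G4=1 G3=NOT G2=NOT 1=0 G4=(0+0>=1)=0 -> 01100
Step 4: G0=G3&G4=0&0=0 G1=(1+0>=1)=1 G2=G4=0 G3=NOT G2=NOT 1=0 G4=(0+0>=1)=0 -> 01000
Step 5: G0=G3&G4=0&0=0 G1=(1+0>=1)=1 G2=G4=0 G3=NOT G2=NOT 0=1 G4=(0+0>=1)=0 -> 01010
Step 6: G0=G3&G4=1&0=0 G1=(1+1>=1)=1 G2=G4=0 G3=NOT G2=NOT 0=1 G4=(0+1>=1)=1 -> 01011
Step 7: G0=G3&G4=1&1=1 G1=(1+1>=1)=1 G2=G4=1 G3=NOT G2=NOT 0=1 G4=(0+1>=1)=1 -> 11111
State from step 7 equals state from step 0 -> cycle length 7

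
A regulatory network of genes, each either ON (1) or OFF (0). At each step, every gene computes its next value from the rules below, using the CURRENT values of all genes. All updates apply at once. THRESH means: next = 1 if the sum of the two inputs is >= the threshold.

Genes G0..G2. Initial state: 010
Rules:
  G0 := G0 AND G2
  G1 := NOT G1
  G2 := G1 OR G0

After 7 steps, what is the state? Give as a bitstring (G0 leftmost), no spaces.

Step 1: G0=G0&G2=0&0=0 G1=NOT G1=NOT 1=0 G2=G1|G0=1|0=1 -> 001
Step 2: G0=G0&G2=0&1=0 G1=NOT G1=NOT 0=1 G2=G1|G0=0|0=0 -> 010
Step 3: G0=G0&G2=0&0=0 G1=NOT G1=NOT 1=0 G2=G1|G0=1|0=1 -> 001
Step 4: G0=G0&G2=0&1=0 G1=NOT G1=NOT 0=1 G2=G1|G0=0|0=0 -> 010
Step 5: G0=G0&G2=0&0=0 G1=NOT G1=NOT 1=0 G2=G1|G0=1|0=1 -> 001
Step 6: G0=G0&G2=0&1=0 G1=NOT G1=NOT 0=1 G2=G1|G0=0|0=0 -> 010
Step 7: G0=G0&G2=0&0=0 G1=NOT G1=NOT 1=0 G2=G1|G0=1|0=1 -> 001

001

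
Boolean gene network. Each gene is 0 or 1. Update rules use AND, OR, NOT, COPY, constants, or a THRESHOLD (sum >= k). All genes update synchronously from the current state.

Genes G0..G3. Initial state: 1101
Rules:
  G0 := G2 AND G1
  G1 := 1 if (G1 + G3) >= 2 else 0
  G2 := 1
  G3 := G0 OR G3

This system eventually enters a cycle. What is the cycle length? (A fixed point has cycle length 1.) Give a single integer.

Step 0: 1101
Step 1: G0=G2&G1=0&1=0 G1=(1+1>=2)=1 G2=1(const) G3=G0|G3=1|1=1 -> 0111
Step 2: G0=G2&G1=1&1=1 G1=(1+1>=2)=1 G2=1(const) G3=G0|G3=0|1=1 -> 1111
Step 3: G0=G2&G1=1&1=1 G1=(1+1>=2)=1 G2=1(const) G3=G0|G3=1|1=1 -> 1111
State from step 3 equals state from step 2 -> cycle length 1

Answer: 1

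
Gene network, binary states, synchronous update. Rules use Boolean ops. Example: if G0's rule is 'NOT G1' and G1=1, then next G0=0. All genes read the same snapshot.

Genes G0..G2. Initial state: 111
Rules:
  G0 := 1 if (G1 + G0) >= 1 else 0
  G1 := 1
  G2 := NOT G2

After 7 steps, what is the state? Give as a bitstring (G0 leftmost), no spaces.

Step 1: G0=(1+1>=1)=1 G1=1(const) G2=NOT G2=NOT 1=0 -> 110
Step 2: G0=(1+1>=1)=1 G1=1(const) G2=NOT G2=NOT 0=1 -> 111
Step 3: G0=(1+1>=1)=1 G1=1(const) G2=NOT G2=NOT 1=0 -> 110
Step 4: G0=(1+1>=1)=1 G1=1(const) G2=NOT G2=NOT 0=1 -> 111
Step 5: G0=(1+1>=1)=1 G1=1(const) G2=NOT G2=NOT 1=0 -> 110
Step 6: G0=(1+1>=1)=1 G1=1(const) G2=NOT G2=NOT 0=1 -> 111
Step 7: G0=(1+1>=1)=1 G1=1(const) G2=NOT G2=NOT 1=0 -> 110

110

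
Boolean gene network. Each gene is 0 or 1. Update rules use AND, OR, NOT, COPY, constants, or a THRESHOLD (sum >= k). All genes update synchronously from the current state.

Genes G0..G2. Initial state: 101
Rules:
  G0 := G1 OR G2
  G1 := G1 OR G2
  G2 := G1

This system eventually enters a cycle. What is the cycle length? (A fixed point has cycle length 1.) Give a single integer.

Answer: 1

Derivation:
Step 0: 101
Step 1: G0=G1|G2=0|1=1 G1=G1|G2=0|1=1 G2=G1=0 -> 110
Step 2: G0=G1|G2=1|0=1 G1=G1|G2=1|0=1 G2=G1=1 -> 111
Step 3: G0=G1|G2=1|1=1 G1=G1|G2=1|1=1 G2=G1=1 -> 111
State from step 3 equals state from step 2 -> cycle length 1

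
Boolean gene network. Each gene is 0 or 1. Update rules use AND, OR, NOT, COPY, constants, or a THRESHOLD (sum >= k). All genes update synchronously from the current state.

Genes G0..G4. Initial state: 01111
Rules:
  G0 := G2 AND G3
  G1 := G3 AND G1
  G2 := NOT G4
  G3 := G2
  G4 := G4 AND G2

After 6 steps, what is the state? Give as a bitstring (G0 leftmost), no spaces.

Step 1: G0=G2&G3=1&1=1 G1=G3&G1=1&1=1 G2=NOT G4=NOT 1=0 G3=G2=1 G4=G4&G2=1&1=1 -> 11011
Step 2: G0=G2&G3=0&1=0 G1=G3&G1=1&1=1 G2=NOT G4=NOT 1=0 G3=G2=0 G4=G4&G2=1&0=0 -> 01000
Step 3: G0=G2&G3=0&0=0 G1=G3&G1=0&1=0 G2=NOT G4=NOT 0=1 G3=G2=0 G4=G4&G2=0&0=0 -> 00100
Step 4: G0=G2&G3=1&0=0 G1=G3&G1=0&0=0 G2=NOT G4=NOT 0=1 G3=G2=1 G4=G4&G2=0&1=0 -> 00110
Step 5: G0=G2&G3=1&1=1 G1=G3&G1=1&0=0 G2=NOT G4=NOT 0=1 G3=G2=1 G4=G4&G2=0&1=0 -> 10110
Step 6: G0=G2&G3=1&1=1 G1=G3&G1=1&0=0 G2=NOT G4=NOT 0=1 G3=G2=1 G4=G4&G2=0&1=0 -> 10110

10110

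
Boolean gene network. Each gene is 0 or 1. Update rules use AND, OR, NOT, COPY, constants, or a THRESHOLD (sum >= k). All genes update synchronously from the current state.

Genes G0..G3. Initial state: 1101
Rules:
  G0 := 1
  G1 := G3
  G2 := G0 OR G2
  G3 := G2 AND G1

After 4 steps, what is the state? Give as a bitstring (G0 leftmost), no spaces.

Step 1: G0=1(const) G1=G3=1 G2=G0|G2=1|0=1 G3=G2&G1=0&1=0 -> 1110
Step 2: G0=1(const) G1=G3=0 G2=G0|G2=1|1=1 G3=G2&G1=1&1=1 -> 1011
Step 3: G0=1(const) G1=G3=1 G2=G0|G2=1|1=1 G3=G2&G1=1&0=0 -> 1110
Step 4: G0=1(const) G1=G3=0 G2=G0|G2=1|1=1 G3=G2&G1=1&1=1 -> 1011

1011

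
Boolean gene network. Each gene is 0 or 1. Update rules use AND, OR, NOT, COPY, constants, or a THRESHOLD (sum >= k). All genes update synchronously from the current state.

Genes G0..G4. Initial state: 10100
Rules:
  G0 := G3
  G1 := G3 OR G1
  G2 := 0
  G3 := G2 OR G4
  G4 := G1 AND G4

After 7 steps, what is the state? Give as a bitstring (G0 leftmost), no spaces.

Step 1: G0=G3=0 G1=G3|G1=0|0=0 G2=0(const) G3=G2|G4=1|0=1 G4=G1&G4=0&0=0 -> 00010
Step 2: G0=G3=1 G1=G3|G1=1|0=1 G2=0(const) G3=G2|G4=0|0=0 G4=G1&G4=0&0=0 -> 11000
Step 3: G0=G3=0 G1=G3|G1=0|1=1 G2=0(const) G3=G2|G4=0|0=0 G4=G1&G4=1&0=0 -> 01000
Step 4: G0=G3=0 G1=G3|G1=0|1=1 G2=0(const) G3=G2|G4=0|0=0 G4=G1&G4=1&0=0 -> 01000
Step 5: G0=G3=0 G1=G3|G1=0|1=1 G2=0(const) G3=G2|G4=0|0=0 G4=G1&G4=1&0=0 -> 01000
Step 6: G0=G3=0 G1=G3|G1=0|1=1 G2=0(const) G3=G2|G4=0|0=0 G4=G1&G4=1&0=0 -> 01000
Step 7: G0=G3=0 G1=G3|G1=0|1=1 G2=0(const) G3=G2|G4=0|0=0 G4=G1&G4=1&0=0 -> 01000

01000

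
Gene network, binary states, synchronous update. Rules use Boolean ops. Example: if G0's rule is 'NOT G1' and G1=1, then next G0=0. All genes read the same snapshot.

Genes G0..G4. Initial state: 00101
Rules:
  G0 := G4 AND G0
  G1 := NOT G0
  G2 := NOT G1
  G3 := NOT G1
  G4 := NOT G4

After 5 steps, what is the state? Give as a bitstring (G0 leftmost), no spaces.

Step 1: G0=G4&G0=1&0=0 G1=NOT G0=NOT 0=1 G2=NOT G1=NOT 0=1 G3=NOT G1=NOT 0=1 G4=NOT G4=NOT 1=0 -> 01110
Step 2: G0=G4&G0=0&0=0 G1=NOT G0=NOT 0=1 G2=NOT G1=NOT 1=0 G3=NOT G1=NOT 1=0 G4=NOT G4=NOT 0=1 -> 01001
Step 3: G0=G4&G0=1&0=0 G1=NOT G0=NOT 0=1 G2=NOT G1=NOT 1=0 G3=NOT G1=NOT 1=0 G4=NOT G4=NOT 1=0 -> 01000
Step 4: G0=G4&G0=0&0=0 G1=NOT G0=NOT 0=1 G2=NOT G1=NOT 1=0 G3=NOT G1=NOT 1=0 G4=NOT G4=NOT 0=1 -> 01001
Step 5: G0=G4&G0=1&0=0 G1=NOT G0=NOT 0=1 G2=NOT G1=NOT 1=0 G3=NOT G1=NOT 1=0 G4=NOT G4=NOT 1=0 -> 01000

01000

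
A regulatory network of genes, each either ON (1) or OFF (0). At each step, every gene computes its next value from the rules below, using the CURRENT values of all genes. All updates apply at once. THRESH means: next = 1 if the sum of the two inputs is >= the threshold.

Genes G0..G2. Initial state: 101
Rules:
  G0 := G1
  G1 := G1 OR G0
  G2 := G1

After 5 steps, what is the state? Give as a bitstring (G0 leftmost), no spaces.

Step 1: G0=G1=0 G1=G1|G0=0|1=1 G2=G1=0 -> 010
Step 2: G0=G1=1 G1=G1|G0=1|0=1 G2=G1=1 -> 111
Step 3: G0=G1=1 G1=G1|G0=1|1=1 G2=G1=1 -> 111
Step 4: G0=G1=1 G1=G1|G0=1|1=1 G2=G1=1 -> 111
Step 5: G0=G1=1 G1=G1|G0=1|1=1 G2=G1=1 -> 111

111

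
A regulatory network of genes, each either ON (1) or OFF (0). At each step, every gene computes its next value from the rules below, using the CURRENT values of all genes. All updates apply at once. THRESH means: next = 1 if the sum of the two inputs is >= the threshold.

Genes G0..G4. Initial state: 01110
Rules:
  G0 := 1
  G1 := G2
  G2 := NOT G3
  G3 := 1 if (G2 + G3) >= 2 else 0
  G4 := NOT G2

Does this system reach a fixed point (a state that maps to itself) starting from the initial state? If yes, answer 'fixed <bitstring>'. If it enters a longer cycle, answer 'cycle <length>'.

Step 0: 01110
Step 1: G0=1(const) G1=G2=1 G2=NOT G3=NOT 1=0 G3=(1+1>=2)=1 G4=NOT G2=NOT 1=0 -> 11010
Step 2: G0=1(const) G1=G2=0 G2=NOT G3=NOT 1=0 G3=(0+1>=2)=0 G4=NOT G2=NOT 0=1 -> 10001
Step 3: G0=1(const) G1=G2=0 G2=NOT G3=NOT 0=1 G3=(0+0>=2)=0 G4=NOT G2=NOT 0=1 -> 10101
Step 4: G0=1(const) G1=G2=1 G2=NOT G3=NOT 0=1 G3=(1+0>=2)=0 G4=NOT G2=NOT 1=0 -> 11100
Step 5: G0=1(const) G1=G2=1 G2=NOT G3=NOT 0=1 G3=(1+0>=2)=0 G4=NOT G2=NOT 1=0 -> 11100
Fixed point reached at step 4: 11100

Answer: fixed 11100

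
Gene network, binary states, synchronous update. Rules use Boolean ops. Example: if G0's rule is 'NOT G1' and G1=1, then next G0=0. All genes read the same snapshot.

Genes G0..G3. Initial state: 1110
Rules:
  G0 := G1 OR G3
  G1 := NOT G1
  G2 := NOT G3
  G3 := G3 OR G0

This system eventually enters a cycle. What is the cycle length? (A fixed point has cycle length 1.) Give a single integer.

Step 0: 1110
Step 1: G0=G1|G3=1|0=1 G1=NOT G1=NOT 1=0 G2=NOT G3=NOT 0=1 G3=G3|G0=0|1=1 -> 1011
Step 2: G0=G1|G3=0|1=1 G1=NOT G1=NOT 0=1 G2=NOT G3=NOT 1=0 G3=G3|G0=1|1=1 -> 1101
Step 3: G0=G1|G3=1|1=1 G1=NOT G1=NOT 1=0 G2=NOT G3=NOT 1=0 G3=G3|G0=1|1=1 -> 1001
Step 4: G0=G1|G3=0|1=1 G1=NOT G1=NOT 0=1 G2=NOT G3=NOT 1=0 G3=G3|G0=1|1=1 -> 1101
State from step 4 equals state from step 2 -> cycle length 2

Answer: 2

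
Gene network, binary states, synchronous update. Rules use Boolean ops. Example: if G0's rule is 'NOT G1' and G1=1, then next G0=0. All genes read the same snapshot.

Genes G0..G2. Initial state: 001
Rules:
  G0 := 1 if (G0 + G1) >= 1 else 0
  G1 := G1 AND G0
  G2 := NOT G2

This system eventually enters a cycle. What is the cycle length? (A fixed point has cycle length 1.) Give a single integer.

Step 0: 001
Step 1: G0=(0+0>=1)=0 G1=G1&G0=0&0=0 G2=NOT G2=NOT 1=0 -> 000
Step 2: G0=(0+0>=1)=0 G1=G1&G0=0&0=0 G2=NOT G2=NOT 0=1 -> 001
State from step 2 equals state from step 0 -> cycle length 2

Answer: 2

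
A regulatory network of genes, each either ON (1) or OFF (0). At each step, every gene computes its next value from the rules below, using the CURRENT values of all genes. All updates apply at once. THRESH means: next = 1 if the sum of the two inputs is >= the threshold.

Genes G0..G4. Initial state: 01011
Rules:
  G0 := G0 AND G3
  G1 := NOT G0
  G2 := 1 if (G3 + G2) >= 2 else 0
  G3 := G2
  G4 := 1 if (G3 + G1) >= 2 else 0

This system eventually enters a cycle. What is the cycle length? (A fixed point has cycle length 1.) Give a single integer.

Step 0: 01011
Step 1: G0=G0&G3=0&1=0 G1=NOT G0=NOT 0=1 G2=(1+0>=2)=0 G3=G2=0 G4=(1+1>=2)=1 -> 01001
Step 2: G0=G0&G3=0&0=0 G1=NOT G0=NOT 0=1 G2=(0+0>=2)=0 G3=G2=0 G4=(0+1>=2)=0 -> 01000
Step 3: G0=G0&G3=0&0=0 G1=NOT G0=NOT 0=1 G2=(0+0>=2)=0 G3=G2=0 G4=(0+1>=2)=0 -> 01000
State from step 3 equals state from step 2 -> cycle length 1

Answer: 1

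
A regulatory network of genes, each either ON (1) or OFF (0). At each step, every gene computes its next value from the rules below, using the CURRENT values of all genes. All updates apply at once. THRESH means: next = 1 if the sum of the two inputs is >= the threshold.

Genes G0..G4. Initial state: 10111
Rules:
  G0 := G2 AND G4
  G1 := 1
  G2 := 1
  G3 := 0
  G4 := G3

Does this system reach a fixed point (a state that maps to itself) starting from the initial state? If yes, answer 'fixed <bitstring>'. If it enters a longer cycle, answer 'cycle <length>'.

Step 0: 10111
Step 1: G0=G2&G4=1&1=1 G1=1(const) G2=1(const) G3=0(const) G4=G3=1 -> 11101
Step 2: G0=G2&G4=1&1=1 G1=1(const) G2=1(const) G3=0(const) G4=G3=0 -> 11100
Step 3: G0=G2&G4=1&0=0 G1=1(const) G2=1(const) G3=0(const) G4=G3=0 -> 01100
Step 4: G0=G2&G4=1&0=0 G1=1(const) G2=1(const) G3=0(const) G4=G3=0 -> 01100
Fixed point reached at step 3: 01100

Answer: fixed 01100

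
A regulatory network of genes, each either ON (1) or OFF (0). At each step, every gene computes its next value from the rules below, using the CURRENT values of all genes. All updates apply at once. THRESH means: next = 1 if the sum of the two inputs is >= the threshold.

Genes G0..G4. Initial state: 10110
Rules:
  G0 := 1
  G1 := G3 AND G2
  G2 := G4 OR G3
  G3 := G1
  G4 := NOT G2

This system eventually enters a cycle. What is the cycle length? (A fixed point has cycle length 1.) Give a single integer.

Step 0: 10110
Step 1: G0=1(const) G1=G3&G2=1&1=1 G2=G4|G3=0|1=1 G3=G1=0 G4=NOT G2=NOT 1=0 -> 11100
Step 2: G0=1(const) G1=G3&G2=0&1=0 G2=G4|G3=0|0=0 G3=G1=1 G4=NOT G2=NOT 1=0 -> 10010
Step 3: G0=1(const) G1=G3&G2=1&0=0 G2=G4|G3=0|1=1 G3=G1=0 G4=NOT G2=NOT 0=1 -> 10101
Step 4: G0=1(const) G1=G3&G2=0&1=0 G2=G4|G3=1|0=1 G3=G1=0 G4=NOT G2=NOT 1=0 -> 10100
Step 5: G0=1(const) G1=G3&G2=0&1=0 G2=G4|G3=0|0=0 G3=G1=0 G4=NOT G2=NOT 1=0 -> 10000
Step 6: G0=1(const) G1=G3&G2=0&0=0 G2=G4|G3=0|0=0 G3=G1=0 G4=NOT G2=NOT 0=1 -> 10001
Step 7: G0=1(const) G1=G3&G2=0&0=0 G2=G4|G3=1|0=1 G3=G1=0 G4=NOT G2=NOT 0=1 -> 10101
State from step 7 equals state from step 3 -> cycle length 4

Answer: 4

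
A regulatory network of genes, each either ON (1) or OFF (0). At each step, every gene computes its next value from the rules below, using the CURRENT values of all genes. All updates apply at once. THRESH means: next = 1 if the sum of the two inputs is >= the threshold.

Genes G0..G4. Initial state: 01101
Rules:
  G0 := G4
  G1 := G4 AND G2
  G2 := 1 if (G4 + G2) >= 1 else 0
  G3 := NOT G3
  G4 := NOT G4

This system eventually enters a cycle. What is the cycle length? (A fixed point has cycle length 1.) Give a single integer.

Answer: 2

Derivation:
Step 0: 01101
Step 1: G0=G4=1 G1=G4&G2=1&1=1 G2=(1+1>=1)=1 G3=NOT G3=NOT 0=1 G4=NOT G4=NOT 1=0 -> 11110
Step 2: G0=G4=0 G1=G4&G2=0&1=0 G2=(0+1>=1)=1 G3=NOT G3=NOT 1=0 G4=NOT G4=NOT 0=1 -> 00101
Step 3: G0=G4=1 G1=G4&G2=1&1=1 G2=(1+1>=1)=1 G3=NOT G3=NOT 0=1 G4=NOT G4=NOT 1=0 -> 11110
State from step 3 equals state from step 1 -> cycle length 2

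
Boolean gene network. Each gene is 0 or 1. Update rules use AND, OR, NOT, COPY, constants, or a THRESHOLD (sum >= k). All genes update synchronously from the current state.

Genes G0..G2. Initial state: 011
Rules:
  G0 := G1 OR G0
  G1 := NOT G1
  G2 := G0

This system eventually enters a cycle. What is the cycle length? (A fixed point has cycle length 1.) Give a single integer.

Step 0: 011
Step 1: G0=G1|G0=1|0=1 G1=NOT G1=NOT 1=0 G2=G0=0 -> 100
Step 2: G0=G1|G0=0|1=1 G1=NOT G1=NOT 0=1 G2=G0=1 -> 111
Step 3: G0=G1|G0=1|1=1 G1=NOT G1=NOT 1=0 G2=G0=1 -> 101
Step 4: G0=G1|G0=0|1=1 G1=NOT G1=NOT 0=1 G2=G0=1 -> 111
State from step 4 equals state from step 2 -> cycle length 2

Answer: 2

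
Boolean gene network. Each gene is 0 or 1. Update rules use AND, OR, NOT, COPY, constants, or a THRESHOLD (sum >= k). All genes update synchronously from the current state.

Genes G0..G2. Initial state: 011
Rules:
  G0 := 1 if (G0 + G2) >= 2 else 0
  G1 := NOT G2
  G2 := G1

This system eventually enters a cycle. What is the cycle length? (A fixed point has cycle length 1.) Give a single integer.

Step 0: 011
Step 1: G0=(0+1>=2)=0 G1=NOT G2=NOT 1=0 G2=G1=1 -> 001
Step 2: G0=(0+1>=2)=0 G1=NOT G2=NOT 1=0 G2=G1=0 -> 000
Step 3: G0=(0+0>=2)=0 G1=NOT G2=NOT 0=1 G2=G1=0 -> 010
Step 4: G0=(0+0>=2)=0 G1=NOT G2=NOT 0=1 G2=G1=1 -> 011
State from step 4 equals state from step 0 -> cycle length 4

Answer: 4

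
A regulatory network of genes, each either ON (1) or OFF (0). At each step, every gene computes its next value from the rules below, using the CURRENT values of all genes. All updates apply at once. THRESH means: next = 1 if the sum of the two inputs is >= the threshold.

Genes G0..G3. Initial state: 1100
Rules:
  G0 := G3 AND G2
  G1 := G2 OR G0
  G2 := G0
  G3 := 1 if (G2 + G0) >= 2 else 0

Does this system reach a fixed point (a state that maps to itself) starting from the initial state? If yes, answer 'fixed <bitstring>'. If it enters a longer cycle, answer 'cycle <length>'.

Answer: fixed 0000

Derivation:
Step 0: 1100
Step 1: G0=G3&G2=0&0=0 G1=G2|G0=0|1=1 G2=G0=1 G3=(0+1>=2)=0 -> 0110
Step 2: G0=G3&G2=0&1=0 G1=G2|G0=1|0=1 G2=G0=0 G3=(1+0>=2)=0 -> 0100
Step 3: G0=G3&G2=0&0=0 G1=G2|G0=0|0=0 G2=G0=0 G3=(0+0>=2)=0 -> 0000
Step 4: G0=G3&G2=0&0=0 G1=G2|G0=0|0=0 G2=G0=0 G3=(0+0>=2)=0 -> 0000
Fixed point reached at step 3: 0000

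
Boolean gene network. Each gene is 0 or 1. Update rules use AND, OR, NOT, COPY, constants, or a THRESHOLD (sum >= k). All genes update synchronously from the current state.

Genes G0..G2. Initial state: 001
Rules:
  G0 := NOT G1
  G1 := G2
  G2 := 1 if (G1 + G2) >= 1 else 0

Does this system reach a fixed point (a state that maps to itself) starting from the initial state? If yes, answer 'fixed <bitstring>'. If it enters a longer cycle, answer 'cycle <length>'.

Answer: fixed 011

Derivation:
Step 0: 001
Step 1: G0=NOT G1=NOT 0=1 G1=G2=1 G2=(0+1>=1)=1 -> 111
Step 2: G0=NOT G1=NOT 1=0 G1=G2=1 G2=(1+1>=1)=1 -> 011
Step 3: G0=NOT G1=NOT 1=0 G1=G2=1 G2=(1+1>=1)=1 -> 011
Fixed point reached at step 2: 011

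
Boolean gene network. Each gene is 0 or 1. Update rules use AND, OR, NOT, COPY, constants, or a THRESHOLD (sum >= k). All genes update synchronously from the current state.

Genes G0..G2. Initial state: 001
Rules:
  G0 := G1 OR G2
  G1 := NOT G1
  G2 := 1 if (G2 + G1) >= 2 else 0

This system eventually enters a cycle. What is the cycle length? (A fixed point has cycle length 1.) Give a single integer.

Step 0: 001
Step 1: G0=G1|G2=0|1=1 G1=NOT G1=NOT 0=1 G2=(1+0>=2)=0 -> 110
Step 2: G0=G1|G2=1|0=1 G1=NOT G1=NOT 1=0 G2=(0+1>=2)=0 -> 100
Step 3: G0=G1|G2=0|0=0 G1=NOT G1=NOT 0=1 G2=(0+0>=2)=0 -> 010
Step 4: G0=G1|G2=1|0=1 G1=NOT G1=NOT 1=0 G2=(0+1>=2)=0 -> 100
State from step 4 equals state from step 2 -> cycle length 2

Answer: 2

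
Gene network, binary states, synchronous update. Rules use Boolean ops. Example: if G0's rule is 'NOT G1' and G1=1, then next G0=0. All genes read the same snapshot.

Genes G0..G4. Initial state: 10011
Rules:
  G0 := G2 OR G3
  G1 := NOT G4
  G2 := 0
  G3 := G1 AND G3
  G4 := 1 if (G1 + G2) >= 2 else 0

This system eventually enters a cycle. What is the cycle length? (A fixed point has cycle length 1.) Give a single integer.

Answer: 1

Derivation:
Step 0: 10011
Step 1: G0=G2|G3=0|1=1 G1=NOT G4=NOT 1=0 G2=0(const) G3=G1&G3=0&1=0 G4=(0+0>=2)=0 -> 10000
Step 2: G0=G2|G3=0|0=0 G1=NOT G4=NOT 0=1 G2=0(const) G3=G1&G3=0&0=0 G4=(0+0>=2)=0 -> 01000
Step 3: G0=G2|G3=0|0=0 G1=NOT G4=NOT 0=1 G2=0(const) G3=G1&G3=1&0=0 G4=(1+0>=2)=0 -> 01000
State from step 3 equals state from step 2 -> cycle length 1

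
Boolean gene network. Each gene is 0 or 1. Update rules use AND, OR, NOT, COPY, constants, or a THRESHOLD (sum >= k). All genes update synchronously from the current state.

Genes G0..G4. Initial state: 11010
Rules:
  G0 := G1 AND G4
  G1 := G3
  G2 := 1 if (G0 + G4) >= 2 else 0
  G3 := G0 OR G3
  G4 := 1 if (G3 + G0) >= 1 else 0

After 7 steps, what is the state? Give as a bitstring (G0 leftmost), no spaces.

Step 1: G0=G1&G4=1&0=0 G1=G3=1 G2=(1+0>=2)=0 G3=G0|G3=1|1=1 G4=(1+1>=1)=1 -> 01011
Step 2: G0=G1&G4=1&1=1 G1=G3=1 G2=(0+1>=2)=0 G3=G0|G3=0|1=1 G4=(1+0>=1)=1 -> 11011
Step 3: G0=G1&G4=1&1=1 G1=G3=1 G2=(1+1>=2)=1 G3=G0|G3=1|1=1 G4=(1+1>=1)=1 -> 11111
Step 4: G0=G1&G4=1&1=1 G1=G3=1 G2=(1+1>=2)=1 G3=G0|G3=1|1=1 G4=(1+1>=1)=1 -> 11111
Step 5: G0=G1&G4=1&1=1 G1=G3=1 G2=(1+1>=2)=1 G3=G0|G3=1|1=1 G4=(1+1>=1)=1 -> 11111
Step 6: G0=G1&G4=1&1=1 G1=G3=1 G2=(1+1>=2)=1 G3=G0|G3=1|1=1 G4=(1+1>=1)=1 -> 11111
Step 7: G0=G1&G4=1&1=1 G1=G3=1 G2=(1+1>=2)=1 G3=G0|G3=1|1=1 G4=(1+1>=1)=1 -> 11111

11111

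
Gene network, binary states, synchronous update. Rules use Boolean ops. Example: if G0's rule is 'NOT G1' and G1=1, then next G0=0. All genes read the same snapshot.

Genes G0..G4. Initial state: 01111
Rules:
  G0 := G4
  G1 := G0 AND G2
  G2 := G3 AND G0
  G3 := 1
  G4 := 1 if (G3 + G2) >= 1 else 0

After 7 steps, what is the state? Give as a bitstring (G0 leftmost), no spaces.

Step 1: G0=G4=1 G1=G0&G2=0&1=0 G2=G3&G0=1&0=0 G3=1(const) G4=(1+1>=1)=1 -> 10011
Step 2: G0=G4=1 G1=G0&G2=1&0=0 G2=G3&G0=1&1=1 G3=1(const) G4=(1+0>=1)=1 -> 10111
Step 3: G0=G4=1 G1=G0&G2=1&1=1 G2=G3&G0=1&1=1 G3=1(const) G4=(1+1>=1)=1 -> 11111
Step 4: G0=G4=1 G1=G0&G2=1&1=1 G2=G3&G0=1&1=1 G3=1(const) G4=(1+1>=1)=1 -> 11111
Step 5: G0=G4=1 G1=G0&G2=1&1=1 G2=G3&G0=1&1=1 G3=1(const) G4=(1+1>=1)=1 -> 11111
Step 6: G0=G4=1 G1=G0&G2=1&1=1 G2=G3&G0=1&1=1 G3=1(const) G4=(1+1>=1)=1 -> 11111
Step 7: G0=G4=1 G1=G0&G2=1&1=1 G2=G3&G0=1&1=1 G3=1(const) G4=(1+1>=1)=1 -> 11111

11111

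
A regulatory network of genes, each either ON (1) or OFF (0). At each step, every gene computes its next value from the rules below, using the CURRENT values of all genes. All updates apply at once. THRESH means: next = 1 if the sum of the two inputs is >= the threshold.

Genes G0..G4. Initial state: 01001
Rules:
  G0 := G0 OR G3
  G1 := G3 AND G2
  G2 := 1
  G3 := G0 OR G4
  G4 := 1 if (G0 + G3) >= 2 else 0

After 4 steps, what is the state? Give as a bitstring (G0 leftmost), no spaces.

Step 1: G0=G0|G3=0|0=0 G1=G3&G2=0&0=0 G2=1(const) G3=G0|G4=0|1=1 G4=(0+0>=2)=0 -> 00110
Step 2: G0=G0|G3=0|1=1 G1=G3&G2=1&1=1 G2=1(const) G3=G0|G4=0|0=0 G4=(0+1>=2)=0 -> 11100
Step 3: G0=G0|G3=1|0=1 G1=G3&G2=0&1=0 G2=1(const) G3=G0|G4=1|0=1 G4=(1+0>=2)=0 -> 10110
Step 4: G0=G0|G3=1|1=1 G1=G3&G2=1&1=1 G2=1(const) G3=G0|G4=1|0=1 G4=(1+1>=2)=1 -> 11111

11111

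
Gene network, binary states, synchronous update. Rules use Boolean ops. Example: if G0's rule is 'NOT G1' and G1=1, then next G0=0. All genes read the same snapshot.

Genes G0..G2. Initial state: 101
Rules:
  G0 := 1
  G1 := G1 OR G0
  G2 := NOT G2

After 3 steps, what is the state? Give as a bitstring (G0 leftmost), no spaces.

Step 1: G0=1(const) G1=G1|G0=0|1=1 G2=NOT G2=NOT 1=0 -> 110
Step 2: G0=1(const) G1=G1|G0=1|1=1 G2=NOT G2=NOT 0=1 -> 111
Step 3: G0=1(const) G1=G1|G0=1|1=1 G2=NOT G2=NOT 1=0 -> 110

110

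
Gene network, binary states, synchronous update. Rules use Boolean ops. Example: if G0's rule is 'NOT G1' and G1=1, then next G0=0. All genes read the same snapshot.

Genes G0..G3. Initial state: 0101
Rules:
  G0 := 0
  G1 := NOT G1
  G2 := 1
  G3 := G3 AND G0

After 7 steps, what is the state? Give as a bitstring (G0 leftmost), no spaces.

Step 1: G0=0(const) G1=NOT G1=NOT 1=0 G2=1(const) G3=G3&G0=1&0=0 -> 0010
Step 2: G0=0(const) G1=NOT G1=NOT 0=1 G2=1(const) G3=G3&G0=0&0=0 -> 0110
Step 3: G0=0(const) G1=NOT G1=NOT 1=0 G2=1(const) G3=G3&G0=0&0=0 -> 0010
Step 4: G0=0(const) G1=NOT G1=NOT 0=1 G2=1(const) G3=G3&G0=0&0=0 -> 0110
Step 5: G0=0(const) G1=NOT G1=NOT 1=0 G2=1(const) G3=G3&G0=0&0=0 -> 0010
Step 6: G0=0(const) G1=NOT G1=NOT 0=1 G2=1(const) G3=G3&G0=0&0=0 -> 0110
Step 7: G0=0(const) G1=NOT G1=NOT 1=0 G2=1(const) G3=G3&G0=0&0=0 -> 0010

0010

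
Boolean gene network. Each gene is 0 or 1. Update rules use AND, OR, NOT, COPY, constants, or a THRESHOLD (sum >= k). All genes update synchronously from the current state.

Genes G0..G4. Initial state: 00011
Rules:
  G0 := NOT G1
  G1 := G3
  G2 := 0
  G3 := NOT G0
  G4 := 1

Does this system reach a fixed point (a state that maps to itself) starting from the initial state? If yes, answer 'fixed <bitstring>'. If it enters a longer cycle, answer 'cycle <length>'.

Answer: cycle 3

Derivation:
Step 0: 00011
Step 1: G0=NOT G1=NOT 0=1 G1=G3=1 G2=0(const) G3=NOT G0=NOT 0=1 G4=1(const) -> 11011
Step 2: G0=NOT G1=NOT 1=0 G1=G3=1 G2=0(const) G3=NOT G0=NOT 1=0 G4=1(const) -> 01001
Step 3: G0=NOT G1=NOT 1=0 G1=G3=0 G2=0(const) G3=NOT G0=NOT 0=1 G4=1(const) -> 00011
Cycle of length 3 starting at step 0 -> no fixed point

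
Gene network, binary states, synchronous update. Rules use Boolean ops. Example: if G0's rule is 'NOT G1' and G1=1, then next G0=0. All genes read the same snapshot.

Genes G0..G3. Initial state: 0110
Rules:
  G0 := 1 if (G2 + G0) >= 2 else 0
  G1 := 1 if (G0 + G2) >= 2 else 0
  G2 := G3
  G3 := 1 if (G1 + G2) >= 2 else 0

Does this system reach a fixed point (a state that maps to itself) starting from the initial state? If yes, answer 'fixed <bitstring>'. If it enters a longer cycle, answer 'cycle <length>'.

Step 0: 0110
Step 1: G0=(1+0>=2)=0 G1=(0+1>=2)=0 G2=G3=0 G3=(1+1>=2)=1 -> 0001
Step 2: G0=(0+0>=2)=0 G1=(0+0>=2)=0 G2=G3=1 G3=(0+0>=2)=0 -> 0010
Step 3: G0=(1+0>=2)=0 G1=(0+1>=2)=0 G2=G3=0 G3=(0+1>=2)=0 -> 0000
Step 4: G0=(0+0>=2)=0 G1=(0+0>=2)=0 G2=G3=0 G3=(0+0>=2)=0 -> 0000
Fixed point reached at step 3: 0000

Answer: fixed 0000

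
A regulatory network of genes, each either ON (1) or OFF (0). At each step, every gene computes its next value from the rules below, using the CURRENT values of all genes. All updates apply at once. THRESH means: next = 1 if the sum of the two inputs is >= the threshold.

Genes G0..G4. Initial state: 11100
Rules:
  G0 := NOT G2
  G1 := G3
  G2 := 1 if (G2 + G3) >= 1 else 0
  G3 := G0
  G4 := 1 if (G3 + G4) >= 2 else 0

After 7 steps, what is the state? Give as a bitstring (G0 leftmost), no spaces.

Step 1: G0=NOT G2=NOT 1=0 G1=G3=0 G2=(1+0>=1)=1 G3=G0=1 G4=(0+0>=2)=0 -> 00110
Step 2: G0=NOT G2=NOT 1=0 G1=G3=1 G2=(1+1>=1)=1 G3=G0=0 G4=(1+0>=2)=0 -> 01100
Step 3: G0=NOT G2=NOT 1=0 G1=G3=0 G2=(1+0>=1)=1 G3=G0=0 G4=(0+0>=2)=0 -> 00100
Step 4: G0=NOT G2=NOT 1=0 G1=G3=0 G2=(1+0>=1)=1 G3=G0=0 G4=(0+0>=2)=0 -> 00100
Step 5: G0=NOT G2=NOT 1=0 G1=G3=0 G2=(1+0>=1)=1 G3=G0=0 G4=(0+0>=2)=0 -> 00100
Step 6: G0=NOT G2=NOT 1=0 G1=G3=0 G2=(1+0>=1)=1 G3=G0=0 G4=(0+0>=2)=0 -> 00100
Step 7: G0=NOT G2=NOT 1=0 G1=G3=0 G2=(1+0>=1)=1 G3=G0=0 G4=(0+0>=2)=0 -> 00100

00100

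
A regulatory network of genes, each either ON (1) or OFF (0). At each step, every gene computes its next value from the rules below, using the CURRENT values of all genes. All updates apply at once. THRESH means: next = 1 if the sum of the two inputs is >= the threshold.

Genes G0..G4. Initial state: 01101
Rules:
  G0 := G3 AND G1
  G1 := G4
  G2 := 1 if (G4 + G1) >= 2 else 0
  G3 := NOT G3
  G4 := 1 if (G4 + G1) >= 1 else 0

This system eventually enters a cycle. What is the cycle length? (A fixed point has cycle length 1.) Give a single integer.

Answer: 2

Derivation:
Step 0: 01101
Step 1: G0=G3&G1=0&1=0 G1=G4=1 G2=(1+1>=2)=1 G3=NOT G3=NOT 0=1 G4=(1+1>=1)=1 -> 01111
Step 2: G0=G3&G1=1&1=1 G1=G4=1 G2=(1+1>=2)=1 G3=NOT G3=NOT 1=0 G4=(1+1>=1)=1 -> 11101
Step 3: G0=G3&G1=0&1=0 G1=G4=1 G2=(1+1>=2)=1 G3=NOT G3=NOT 0=1 G4=(1+1>=1)=1 -> 01111
State from step 3 equals state from step 1 -> cycle length 2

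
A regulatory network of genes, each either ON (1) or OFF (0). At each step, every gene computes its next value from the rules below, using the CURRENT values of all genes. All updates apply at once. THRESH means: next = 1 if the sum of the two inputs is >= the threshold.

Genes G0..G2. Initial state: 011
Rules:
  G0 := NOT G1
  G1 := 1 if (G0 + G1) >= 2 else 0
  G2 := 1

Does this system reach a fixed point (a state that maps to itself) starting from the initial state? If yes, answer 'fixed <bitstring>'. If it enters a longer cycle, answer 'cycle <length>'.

Step 0: 011
Step 1: G0=NOT G1=NOT 1=0 G1=(0+1>=2)=0 G2=1(const) -> 001
Step 2: G0=NOT G1=NOT 0=1 G1=(0+0>=2)=0 G2=1(const) -> 101
Step 3: G0=NOT G1=NOT 0=1 G1=(1+0>=2)=0 G2=1(const) -> 101
Fixed point reached at step 2: 101

Answer: fixed 101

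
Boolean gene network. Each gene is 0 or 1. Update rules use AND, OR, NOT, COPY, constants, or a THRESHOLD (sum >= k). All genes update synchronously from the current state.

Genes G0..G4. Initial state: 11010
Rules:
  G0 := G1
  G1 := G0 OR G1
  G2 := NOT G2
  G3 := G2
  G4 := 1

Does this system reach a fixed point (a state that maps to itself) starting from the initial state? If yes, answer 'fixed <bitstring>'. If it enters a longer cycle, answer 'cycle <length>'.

Answer: cycle 2

Derivation:
Step 0: 11010
Step 1: G0=G1=1 G1=G0|G1=1|1=1 G2=NOT G2=NOT 0=1 G3=G2=0 G4=1(const) -> 11101
Step 2: G0=G1=1 G1=G0|G1=1|1=1 G2=NOT G2=NOT 1=0 G3=G2=1 G4=1(const) -> 11011
Step 3: G0=G1=1 G1=G0|G1=1|1=1 G2=NOT G2=NOT 0=1 G3=G2=0 G4=1(const) -> 11101
Cycle of length 2 starting at step 1 -> no fixed point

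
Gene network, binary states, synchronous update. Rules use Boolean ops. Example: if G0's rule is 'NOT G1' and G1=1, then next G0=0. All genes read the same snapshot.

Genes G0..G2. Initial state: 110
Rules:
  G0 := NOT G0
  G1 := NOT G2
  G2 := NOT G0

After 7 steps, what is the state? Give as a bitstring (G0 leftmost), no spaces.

Step 1: G0=NOT G0=NOT 1=0 G1=NOT G2=NOT 0=1 G2=NOT G0=NOT 1=0 -> 010
Step 2: G0=NOT G0=NOT 0=1 G1=NOT G2=NOT 0=1 G2=NOT G0=NOT 0=1 -> 111
Step 3: G0=NOT G0=NOT 1=0 G1=NOT G2=NOT 1=0 G2=NOT G0=NOT 1=0 -> 000
Step 4: G0=NOT G0=NOT 0=1 G1=NOT G2=NOT 0=1 G2=NOT G0=NOT 0=1 -> 111
Step 5: G0=NOT G0=NOT 1=0 G1=NOT G2=NOT 1=0 G2=NOT G0=NOT 1=0 -> 000
Step 6: G0=NOT G0=NOT 0=1 G1=NOT G2=NOT 0=1 G2=NOT G0=NOT 0=1 -> 111
Step 7: G0=NOT G0=NOT 1=0 G1=NOT G2=NOT 1=0 G2=NOT G0=NOT 1=0 -> 000

000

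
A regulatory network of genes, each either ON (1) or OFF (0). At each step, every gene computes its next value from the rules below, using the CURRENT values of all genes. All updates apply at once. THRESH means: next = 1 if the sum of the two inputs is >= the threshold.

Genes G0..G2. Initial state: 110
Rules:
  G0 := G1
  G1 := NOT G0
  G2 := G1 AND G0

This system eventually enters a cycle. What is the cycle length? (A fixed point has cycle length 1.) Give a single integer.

Answer: 4

Derivation:
Step 0: 110
Step 1: G0=G1=1 G1=NOT G0=NOT 1=0 G2=G1&G0=1&1=1 -> 101
Step 2: G0=G1=0 G1=NOT G0=NOT 1=0 G2=G1&G0=0&1=0 -> 000
Step 3: G0=G1=0 G1=NOT G0=NOT 0=1 G2=G1&G0=0&0=0 -> 010
Step 4: G0=G1=1 G1=NOT G0=NOT 0=1 G2=G1&G0=1&0=0 -> 110
State from step 4 equals state from step 0 -> cycle length 4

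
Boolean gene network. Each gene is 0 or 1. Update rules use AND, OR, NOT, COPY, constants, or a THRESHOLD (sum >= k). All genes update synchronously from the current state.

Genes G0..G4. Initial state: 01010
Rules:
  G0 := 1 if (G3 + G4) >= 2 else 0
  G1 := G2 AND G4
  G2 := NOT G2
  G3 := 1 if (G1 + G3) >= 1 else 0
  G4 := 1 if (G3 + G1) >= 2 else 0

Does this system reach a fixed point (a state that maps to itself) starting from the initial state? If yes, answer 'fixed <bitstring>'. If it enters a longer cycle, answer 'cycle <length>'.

Answer: cycle 2

Derivation:
Step 0: 01010
Step 1: G0=(1+0>=2)=0 G1=G2&G4=0&0=0 G2=NOT G2=NOT 0=1 G3=(1+1>=1)=1 G4=(1+1>=2)=1 -> 00111
Step 2: G0=(1+1>=2)=1 G1=G2&G4=1&1=1 G2=NOT G2=NOT 1=0 G3=(0+1>=1)=1 G4=(1+0>=2)=0 -> 11010
Step 3: G0=(1+0>=2)=0 G1=G2&G4=0&0=0 G2=NOT G2=NOT 0=1 G3=(1+1>=1)=1 G4=(1+1>=2)=1 -> 00111
Cycle of length 2 starting at step 1 -> no fixed point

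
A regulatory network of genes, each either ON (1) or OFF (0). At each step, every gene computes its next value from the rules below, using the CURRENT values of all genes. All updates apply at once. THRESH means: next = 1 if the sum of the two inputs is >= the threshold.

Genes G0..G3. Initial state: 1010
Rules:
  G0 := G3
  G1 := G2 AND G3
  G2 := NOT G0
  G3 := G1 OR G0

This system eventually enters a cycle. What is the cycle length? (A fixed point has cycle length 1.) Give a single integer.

Step 0: 1010
Step 1: G0=G3=0 G1=G2&G3=1&0=0 G2=NOT G0=NOT 1=0 G3=G1|G0=0|1=1 -> 0001
Step 2: G0=G3=1 G1=G2&G3=0&1=0 G2=NOT G0=NOT 0=1 G3=G1|G0=0|0=0 -> 1010
State from step 2 equals state from step 0 -> cycle length 2

Answer: 2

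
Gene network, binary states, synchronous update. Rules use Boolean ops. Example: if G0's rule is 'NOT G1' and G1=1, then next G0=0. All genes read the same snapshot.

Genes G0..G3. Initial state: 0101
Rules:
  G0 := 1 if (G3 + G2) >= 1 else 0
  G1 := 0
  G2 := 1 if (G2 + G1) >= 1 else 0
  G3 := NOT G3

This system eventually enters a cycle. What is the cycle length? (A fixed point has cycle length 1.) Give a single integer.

Step 0: 0101
Step 1: G0=(1+0>=1)=1 G1=0(const) G2=(0+1>=1)=1 G3=NOT G3=NOT 1=0 -> 1010
Step 2: G0=(0+1>=1)=1 G1=0(const) G2=(1+0>=1)=1 G3=NOT G3=NOT 0=1 -> 1011
Step 3: G0=(1+1>=1)=1 G1=0(const) G2=(1+0>=1)=1 G3=NOT G3=NOT 1=0 -> 1010
State from step 3 equals state from step 1 -> cycle length 2

Answer: 2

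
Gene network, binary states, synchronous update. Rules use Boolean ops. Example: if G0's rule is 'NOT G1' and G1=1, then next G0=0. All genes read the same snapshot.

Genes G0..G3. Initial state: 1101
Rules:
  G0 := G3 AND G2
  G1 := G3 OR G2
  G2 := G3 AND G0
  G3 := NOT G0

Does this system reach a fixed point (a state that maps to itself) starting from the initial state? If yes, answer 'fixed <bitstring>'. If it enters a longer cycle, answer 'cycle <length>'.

Step 0: 1101
Step 1: G0=G3&G2=1&0=0 G1=G3|G2=1|0=1 G2=G3&G0=1&1=1 G3=NOT G0=NOT 1=0 -> 0110
Step 2: G0=G3&G2=0&1=0 G1=G3|G2=0|1=1 G2=G3&G0=0&0=0 G3=NOT G0=NOT 0=1 -> 0101
Step 3: G0=G3&G2=1&0=0 G1=G3|G2=1|0=1 G2=G3&G0=1&0=0 G3=NOT G0=NOT 0=1 -> 0101
Fixed point reached at step 2: 0101

Answer: fixed 0101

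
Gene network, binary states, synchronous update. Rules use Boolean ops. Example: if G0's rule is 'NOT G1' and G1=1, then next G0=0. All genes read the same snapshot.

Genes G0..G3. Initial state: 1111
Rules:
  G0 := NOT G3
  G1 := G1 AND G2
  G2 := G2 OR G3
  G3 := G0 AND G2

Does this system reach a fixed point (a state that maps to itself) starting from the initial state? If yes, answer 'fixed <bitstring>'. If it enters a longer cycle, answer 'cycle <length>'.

Answer: cycle 4

Derivation:
Step 0: 1111
Step 1: G0=NOT G3=NOT 1=0 G1=G1&G2=1&1=1 G2=G2|G3=1|1=1 G3=G0&G2=1&1=1 -> 0111
Step 2: G0=NOT G3=NOT 1=0 G1=G1&G2=1&1=1 G2=G2|G3=1|1=1 G3=G0&G2=0&1=0 -> 0110
Step 3: G0=NOT G3=NOT 0=1 G1=G1&G2=1&1=1 G2=G2|G3=1|0=1 G3=G0&G2=0&1=0 -> 1110
Step 4: G0=NOT G3=NOT 0=1 G1=G1&G2=1&1=1 G2=G2|G3=1|0=1 G3=G0&G2=1&1=1 -> 1111
Cycle of length 4 starting at step 0 -> no fixed point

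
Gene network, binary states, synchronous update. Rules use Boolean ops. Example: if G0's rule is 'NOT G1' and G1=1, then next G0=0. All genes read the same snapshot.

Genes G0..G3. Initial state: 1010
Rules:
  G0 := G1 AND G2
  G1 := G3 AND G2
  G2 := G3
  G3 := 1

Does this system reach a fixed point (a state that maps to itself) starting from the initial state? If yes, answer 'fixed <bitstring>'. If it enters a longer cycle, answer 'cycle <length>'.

Step 0: 1010
Step 1: G0=G1&G2=0&1=0 G1=G3&G2=0&1=0 G2=G3=0 G3=1(const) -> 0001
Step 2: G0=G1&G2=0&0=0 G1=G3&G2=1&0=0 G2=G3=1 G3=1(const) -> 0011
Step 3: G0=G1&G2=0&1=0 G1=G3&G2=1&1=1 G2=G3=1 G3=1(const) -> 0111
Step 4: G0=G1&G2=1&1=1 G1=G3&G2=1&1=1 G2=G3=1 G3=1(const) -> 1111
Step 5: G0=G1&G2=1&1=1 G1=G3&G2=1&1=1 G2=G3=1 G3=1(const) -> 1111
Fixed point reached at step 4: 1111

Answer: fixed 1111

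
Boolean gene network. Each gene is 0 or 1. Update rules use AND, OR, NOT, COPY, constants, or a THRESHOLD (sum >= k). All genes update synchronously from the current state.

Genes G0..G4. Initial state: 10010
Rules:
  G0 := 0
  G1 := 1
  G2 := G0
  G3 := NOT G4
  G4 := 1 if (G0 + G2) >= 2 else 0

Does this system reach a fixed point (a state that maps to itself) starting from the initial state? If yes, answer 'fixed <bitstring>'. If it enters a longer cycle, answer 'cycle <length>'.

Answer: fixed 01010

Derivation:
Step 0: 10010
Step 1: G0=0(const) G1=1(const) G2=G0=1 G3=NOT G4=NOT 0=1 G4=(1+0>=2)=0 -> 01110
Step 2: G0=0(const) G1=1(const) G2=G0=0 G3=NOT G4=NOT 0=1 G4=(0+1>=2)=0 -> 01010
Step 3: G0=0(const) G1=1(const) G2=G0=0 G3=NOT G4=NOT 0=1 G4=(0+0>=2)=0 -> 01010
Fixed point reached at step 2: 01010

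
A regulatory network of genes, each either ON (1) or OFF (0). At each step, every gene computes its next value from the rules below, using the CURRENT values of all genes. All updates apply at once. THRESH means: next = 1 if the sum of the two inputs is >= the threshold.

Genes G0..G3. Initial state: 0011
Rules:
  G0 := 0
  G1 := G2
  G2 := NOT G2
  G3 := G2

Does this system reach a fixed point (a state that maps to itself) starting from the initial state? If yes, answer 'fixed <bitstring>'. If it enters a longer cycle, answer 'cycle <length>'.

Step 0: 0011
Step 1: G0=0(const) G1=G2=1 G2=NOT G2=NOT 1=0 G3=G2=1 -> 0101
Step 2: G0=0(const) G1=G2=0 G2=NOT G2=NOT 0=1 G3=G2=0 -> 0010
Step 3: G0=0(const) G1=G2=1 G2=NOT G2=NOT 1=0 G3=G2=1 -> 0101
Cycle of length 2 starting at step 1 -> no fixed point

Answer: cycle 2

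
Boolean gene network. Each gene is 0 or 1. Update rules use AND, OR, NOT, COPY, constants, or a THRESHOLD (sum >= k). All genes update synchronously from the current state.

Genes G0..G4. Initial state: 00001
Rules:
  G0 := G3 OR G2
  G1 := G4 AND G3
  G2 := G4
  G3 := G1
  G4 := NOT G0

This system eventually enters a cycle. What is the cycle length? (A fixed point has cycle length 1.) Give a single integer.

Step 0: 00001
Step 1: G0=G3|G2=0|0=0 G1=G4&G3=1&0=0 G2=G4=1 G3=G1=0 G4=NOT G0=NOT 0=1 -> 00101
Step 2: G0=G3|G2=0|1=1 G1=G4&G3=1&0=0 G2=G4=1 G3=G1=0 G4=NOT G0=NOT 0=1 -> 10101
Step 3: G0=G3|G2=0|1=1 G1=G4&G3=1&0=0 G2=G4=1 G3=G1=0 G4=NOT G0=NOT 1=0 -> 10100
Step 4: G0=G3|G2=0|1=1 G1=G4&G3=0&0=0 G2=G4=0 G3=G1=0 G4=NOT G0=NOT 1=0 -> 10000
Step 5: G0=G3|G2=0|0=0 G1=G4&G3=0&0=0 G2=G4=0 G3=G1=0 G4=NOT G0=NOT 1=0 -> 00000
Step 6: G0=G3|G2=0|0=0 G1=G4&G3=0&0=0 G2=G4=0 G3=G1=0 G4=NOT G0=NOT 0=1 -> 00001
State from step 6 equals state from step 0 -> cycle length 6

Answer: 6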